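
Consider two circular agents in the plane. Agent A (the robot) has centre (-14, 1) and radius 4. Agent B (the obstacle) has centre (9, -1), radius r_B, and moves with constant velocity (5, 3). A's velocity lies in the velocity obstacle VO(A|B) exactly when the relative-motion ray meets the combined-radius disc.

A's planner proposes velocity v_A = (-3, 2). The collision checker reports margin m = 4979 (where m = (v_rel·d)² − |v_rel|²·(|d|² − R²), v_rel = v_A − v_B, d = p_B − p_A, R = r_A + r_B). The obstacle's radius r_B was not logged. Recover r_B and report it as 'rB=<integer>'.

m = 4979
d = (23, -2);  v_rel = (-8, -1),  |v_rel|² = 65
v_rel×d = (-8)·(-2) − (-1)·(23) = 39
since m = R²·65 − 39²:  R² = (1521 + 4979) / 65 = 100
R = √100 = 10  ⇒  r_B = 10 − 4 = 6

rB=6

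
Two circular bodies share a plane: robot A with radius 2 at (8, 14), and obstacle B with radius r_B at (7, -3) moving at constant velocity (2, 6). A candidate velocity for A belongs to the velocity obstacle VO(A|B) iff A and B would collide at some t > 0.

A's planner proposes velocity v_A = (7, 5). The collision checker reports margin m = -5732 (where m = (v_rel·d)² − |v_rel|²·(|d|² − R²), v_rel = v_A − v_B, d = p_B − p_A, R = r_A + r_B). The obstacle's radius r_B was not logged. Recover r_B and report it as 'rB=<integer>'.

m = -5732
d = (-1, -17);  v_rel = (5, -1),  |v_rel|² = 26
v_rel×d = (5)·(-17) − (-1)·(-1) = -86
since m = R²·26 − (-86)²:  R² = (7396 + -5732) / 26 = 64
R = √64 = 8  ⇒  r_B = 8 − 2 = 6

rB=6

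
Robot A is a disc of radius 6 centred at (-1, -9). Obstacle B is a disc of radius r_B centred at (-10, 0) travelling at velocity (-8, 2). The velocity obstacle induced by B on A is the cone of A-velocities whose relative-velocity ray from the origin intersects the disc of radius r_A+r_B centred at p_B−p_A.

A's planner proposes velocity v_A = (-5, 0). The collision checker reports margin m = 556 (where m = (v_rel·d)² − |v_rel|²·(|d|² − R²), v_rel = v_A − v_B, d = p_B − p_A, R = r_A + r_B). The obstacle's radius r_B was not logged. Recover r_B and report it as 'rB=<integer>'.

m = 556
d = (-9, 9);  v_rel = (3, -2),  |v_rel|² = 13
v_rel×d = (3)·(9) − (-2)·(-9) = 9
since m = R²·13 − 9²:  R² = (81 + 556) / 13 = 49
R = √49 = 7  ⇒  r_B = 7 − 6 = 1

rB=1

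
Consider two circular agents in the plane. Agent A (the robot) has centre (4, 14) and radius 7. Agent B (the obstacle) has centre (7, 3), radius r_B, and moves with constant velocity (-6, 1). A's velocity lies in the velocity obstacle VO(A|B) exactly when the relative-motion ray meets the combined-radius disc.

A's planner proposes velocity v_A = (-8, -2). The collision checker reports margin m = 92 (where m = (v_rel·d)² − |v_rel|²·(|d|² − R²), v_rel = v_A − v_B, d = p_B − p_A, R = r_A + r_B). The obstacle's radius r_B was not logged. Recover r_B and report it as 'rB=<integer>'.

m = 92
d = (3, -11);  v_rel = (-2, -3),  |v_rel|² = 13
v_rel×d = (-2)·(-11) − (-3)·(3) = 31
since m = R²·13 − 31²:  R² = (961 + 92) / 13 = 81
R = √81 = 9  ⇒  r_B = 9 − 7 = 2

rB=2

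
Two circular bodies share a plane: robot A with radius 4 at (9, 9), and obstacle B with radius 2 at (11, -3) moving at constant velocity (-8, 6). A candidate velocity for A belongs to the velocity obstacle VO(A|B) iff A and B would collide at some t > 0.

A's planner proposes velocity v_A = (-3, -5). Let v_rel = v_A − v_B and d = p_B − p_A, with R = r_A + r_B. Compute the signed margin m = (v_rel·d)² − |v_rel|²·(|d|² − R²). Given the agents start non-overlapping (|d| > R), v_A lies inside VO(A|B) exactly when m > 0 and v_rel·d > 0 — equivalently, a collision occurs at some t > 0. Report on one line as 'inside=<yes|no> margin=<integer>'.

d = (2, -12),  |d|² = 148;  R = 4+2 = 6,  c = 148−6² = 112
v_rel = (5, -11),  |v_rel|² = 146;  v_rel·d = (5)·(2) + (-11)·(-12) = 142
146·t² − 284·t + 112 = 0  ⇒  m = 142² − 146·112 = 3812
m = 3812 > 0,  v_rel·d = 142 > 0  ⇒  inside

inside=yes margin=3812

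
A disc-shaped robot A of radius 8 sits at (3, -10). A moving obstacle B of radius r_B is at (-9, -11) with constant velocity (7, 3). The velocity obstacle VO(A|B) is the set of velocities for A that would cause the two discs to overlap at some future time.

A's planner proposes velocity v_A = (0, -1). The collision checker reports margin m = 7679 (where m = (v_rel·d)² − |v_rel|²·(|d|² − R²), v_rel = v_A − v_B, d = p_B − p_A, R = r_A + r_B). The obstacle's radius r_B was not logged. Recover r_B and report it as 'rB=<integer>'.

m = 7679
d = (-12, -1);  v_rel = (-7, -4),  |v_rel|² = 65
v_rel×d = (-7)·(-1) − (-4)·(-12) = -41
since m = R²·65 − (-41)²:  R² = (1681 + 7679) / 65 = 144
R = √144 = 12  ⇒  r_B = 12 − 8 = 4

rB=4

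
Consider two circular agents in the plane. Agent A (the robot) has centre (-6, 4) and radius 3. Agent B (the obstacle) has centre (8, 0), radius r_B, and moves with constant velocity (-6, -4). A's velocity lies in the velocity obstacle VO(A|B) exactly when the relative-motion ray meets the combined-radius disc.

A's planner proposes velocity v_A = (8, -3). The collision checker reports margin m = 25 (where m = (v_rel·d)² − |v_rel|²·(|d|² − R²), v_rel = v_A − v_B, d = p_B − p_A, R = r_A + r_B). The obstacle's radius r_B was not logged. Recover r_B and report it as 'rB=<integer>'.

m = 25
d = (14, -4);  v_rel = (14, 1),  |v_rel|² = 197
v_rel×d = (14)·(-4) − (1)·(14) = -70
since m = R²·197 − (-70)²:  R² = (4900 + 25) / 197 = 25
R = √25 = 5  ⇒  r_B = 5 − 3 = 2

rB=2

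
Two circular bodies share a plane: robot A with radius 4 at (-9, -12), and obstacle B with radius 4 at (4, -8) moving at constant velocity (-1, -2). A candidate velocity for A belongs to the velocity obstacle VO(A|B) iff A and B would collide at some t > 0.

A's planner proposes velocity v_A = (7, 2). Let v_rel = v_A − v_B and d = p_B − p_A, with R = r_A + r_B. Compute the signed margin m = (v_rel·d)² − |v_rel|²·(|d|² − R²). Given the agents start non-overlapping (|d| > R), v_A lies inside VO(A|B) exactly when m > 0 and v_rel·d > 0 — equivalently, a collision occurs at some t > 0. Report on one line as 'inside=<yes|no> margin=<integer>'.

d = (13, 4),  |d|² = 185;  R = 4+4 = 8,  c = 185−8² = 121
v_rel = (8, 4),  |v_rel|² = 80;  v_rel·d = (8)·(13) + (4)·(4) = 120
80·t² − 240·t + 121 = 0  ⇒  m = 120² − 80·121 = 4720
m = 4720 > 0,  v_rel·d = 120 > 0  ⇒  inside

inside=yes margin=4720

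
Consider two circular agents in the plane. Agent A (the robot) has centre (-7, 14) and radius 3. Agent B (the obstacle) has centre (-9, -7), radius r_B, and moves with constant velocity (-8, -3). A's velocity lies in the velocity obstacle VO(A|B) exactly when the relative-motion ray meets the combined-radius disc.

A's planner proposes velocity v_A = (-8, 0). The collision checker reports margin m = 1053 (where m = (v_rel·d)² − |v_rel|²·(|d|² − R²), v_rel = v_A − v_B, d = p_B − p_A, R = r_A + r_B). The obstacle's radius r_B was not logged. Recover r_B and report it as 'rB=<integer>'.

m = 1053
d = (-2, -21);  v_rel = (0, 3),  |v_rel|² = 9
v_rel×d = (0)·(-21) − (3)·(-2) = 6
since m = R²·9 − 6²:  R² = (36 + 1053) / 9 = 121
R = √121 = 11  ⇒  r_B = 11 − 3 = 8

rB=8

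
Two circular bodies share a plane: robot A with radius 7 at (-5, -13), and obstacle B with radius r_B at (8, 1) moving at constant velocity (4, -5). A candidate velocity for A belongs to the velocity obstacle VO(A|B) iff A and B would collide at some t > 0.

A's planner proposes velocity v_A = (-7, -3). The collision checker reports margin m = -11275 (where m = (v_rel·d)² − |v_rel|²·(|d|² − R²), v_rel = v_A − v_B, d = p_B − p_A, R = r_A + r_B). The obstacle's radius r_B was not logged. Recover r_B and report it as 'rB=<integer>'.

m = -11275
d = (13, 14);  v_rel = (-11, 2),  |v_rel|² = 125
v_rel×d = (-11)·(14) − (2)·(13) = -180
since m = R²·125 − (-180)²:  R² = (32400 + -11275) / 125 = 169
R = √169 = 13  ⇒  r_B = 13 − 7 = 6

rB=6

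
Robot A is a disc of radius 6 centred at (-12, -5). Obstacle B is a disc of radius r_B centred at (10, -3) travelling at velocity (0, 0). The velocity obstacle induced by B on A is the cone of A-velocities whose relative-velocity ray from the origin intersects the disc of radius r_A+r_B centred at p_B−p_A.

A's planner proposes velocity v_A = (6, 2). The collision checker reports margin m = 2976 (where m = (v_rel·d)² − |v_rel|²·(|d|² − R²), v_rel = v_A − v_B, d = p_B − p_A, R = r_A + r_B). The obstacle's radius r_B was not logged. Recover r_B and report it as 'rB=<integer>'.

m = 2976
d = (22, 2);  v_rel = (6, 2),  |v_rel|² = 40
v_rel×d = (6)·(2) − (2)·(22) = -32
since m = R²·40 − (-32)²:  R² = (1024 + 2976) / 40 = 100
R = √100 = 10  ⇒  r_B = 10 − 6 = 4

rB=4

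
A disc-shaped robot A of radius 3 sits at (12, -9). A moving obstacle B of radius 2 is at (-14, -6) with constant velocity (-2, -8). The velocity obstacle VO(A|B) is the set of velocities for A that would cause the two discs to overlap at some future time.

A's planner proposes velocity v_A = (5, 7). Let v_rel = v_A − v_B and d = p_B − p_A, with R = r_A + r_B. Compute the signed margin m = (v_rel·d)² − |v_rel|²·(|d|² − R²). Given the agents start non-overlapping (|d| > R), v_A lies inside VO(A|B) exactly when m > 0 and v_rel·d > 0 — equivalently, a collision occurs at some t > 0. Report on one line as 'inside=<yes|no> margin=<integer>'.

d = (-26, 3),  |d|² = 685;  R = 3+2 = 5,  c = 685−5² = 660
v_rel = (7, 15),  |v_rel|² = 274;  v_rel·d = (7)·(-26) + (15)·(3) = -137
274·t² + 274·t + 660 = 0  ⇒  m = (-137)² − 274·660 = -162071
m = -162071 < 0,  v_rel·d = -137 < 0  ⇒  outside

inside=no margin=-162071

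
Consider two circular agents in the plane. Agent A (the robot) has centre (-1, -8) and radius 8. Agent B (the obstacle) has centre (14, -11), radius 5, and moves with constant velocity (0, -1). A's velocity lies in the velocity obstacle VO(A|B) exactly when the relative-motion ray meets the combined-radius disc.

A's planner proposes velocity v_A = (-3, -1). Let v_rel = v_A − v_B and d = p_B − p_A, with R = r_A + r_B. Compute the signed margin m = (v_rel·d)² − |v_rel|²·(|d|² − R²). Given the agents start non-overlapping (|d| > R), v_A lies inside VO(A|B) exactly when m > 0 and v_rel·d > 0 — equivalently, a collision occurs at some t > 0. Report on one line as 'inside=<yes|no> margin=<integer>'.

d = (15, -3),  |d|² = 234;  R = 8+5 = 13,  c = 234−13² = 65
v_rel = (-3, 0),  |v_rel|² = 9;  v_rel·d = (-3)·(15) + (0)·(-3) = -45
9·t² + 90·t + 65 = 0  ⇒  m = (-45)² − 9·65 = 1440
m = 1440 > 0,  v_rel·d = -45 < 0  ⇒  outside

inside=no margin=1440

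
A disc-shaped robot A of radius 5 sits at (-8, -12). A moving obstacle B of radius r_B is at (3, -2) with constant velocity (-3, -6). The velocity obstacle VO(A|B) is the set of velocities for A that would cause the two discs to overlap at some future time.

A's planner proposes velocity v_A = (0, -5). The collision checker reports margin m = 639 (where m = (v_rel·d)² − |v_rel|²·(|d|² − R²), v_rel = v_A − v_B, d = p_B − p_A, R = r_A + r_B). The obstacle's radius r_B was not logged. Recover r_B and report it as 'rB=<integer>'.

m = 639
d = (11, 10);  v_rel = (3, 1),  |v_rel|² = 10
v_rel×d = (3)·(10) − (1)·(11) = 19
since m = R²·10 − 19²:  R² = (361 + 639) / 10 = 100
R = √100 = 10  ⇒  r_B = 10 − 5 = 5

rB=5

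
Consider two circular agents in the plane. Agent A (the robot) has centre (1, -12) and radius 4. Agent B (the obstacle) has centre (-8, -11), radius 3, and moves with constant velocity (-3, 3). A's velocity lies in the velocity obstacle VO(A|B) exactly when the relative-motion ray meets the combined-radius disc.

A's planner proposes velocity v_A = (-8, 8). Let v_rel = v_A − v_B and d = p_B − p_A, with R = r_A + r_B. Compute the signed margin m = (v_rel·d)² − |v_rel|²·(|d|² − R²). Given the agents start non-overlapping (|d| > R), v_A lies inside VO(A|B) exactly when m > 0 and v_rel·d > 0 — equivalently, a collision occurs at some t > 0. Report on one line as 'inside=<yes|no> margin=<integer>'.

d = (-9, 1),  |d|² = 82;  R = 4+3 = 7,  c = 82−7² = 33
v_rel = (-5, 5),  |v_rel|² = 50;  v_rel·d = (-5)·(-9) + (5)·(1) = 50
50·t² − 100·t + 33 = 0  ⇒  m = 50² − 50·33 = 850
m = 850 > 0,  v_rel·d = 50 > 0  ⇒  inside

inside=yes margin=850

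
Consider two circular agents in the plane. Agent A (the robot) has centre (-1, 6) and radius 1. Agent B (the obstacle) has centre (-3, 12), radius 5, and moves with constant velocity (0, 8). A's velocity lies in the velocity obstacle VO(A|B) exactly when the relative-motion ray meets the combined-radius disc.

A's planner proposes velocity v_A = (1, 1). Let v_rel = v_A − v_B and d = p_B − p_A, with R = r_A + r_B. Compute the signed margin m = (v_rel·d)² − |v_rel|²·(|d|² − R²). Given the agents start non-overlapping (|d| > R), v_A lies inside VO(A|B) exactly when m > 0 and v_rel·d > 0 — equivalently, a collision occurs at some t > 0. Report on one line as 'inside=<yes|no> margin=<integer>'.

d = (-2, 6),  |d|² = 40;  R = 1+5 = 6,  c = 40−6² = 4
v_rel = (1, -7),  |v_rel|² = 50;  v_rel·d = (1)·(-2) + (-7)·(6) = -44
50·t² + 88·t + 4 = 0  ⇒  m = (-44)² − 50·4 = 1736
m = 1736 > 0,  v_rel·d = -44 < 0  ⇒  outside

inside=no margin=1736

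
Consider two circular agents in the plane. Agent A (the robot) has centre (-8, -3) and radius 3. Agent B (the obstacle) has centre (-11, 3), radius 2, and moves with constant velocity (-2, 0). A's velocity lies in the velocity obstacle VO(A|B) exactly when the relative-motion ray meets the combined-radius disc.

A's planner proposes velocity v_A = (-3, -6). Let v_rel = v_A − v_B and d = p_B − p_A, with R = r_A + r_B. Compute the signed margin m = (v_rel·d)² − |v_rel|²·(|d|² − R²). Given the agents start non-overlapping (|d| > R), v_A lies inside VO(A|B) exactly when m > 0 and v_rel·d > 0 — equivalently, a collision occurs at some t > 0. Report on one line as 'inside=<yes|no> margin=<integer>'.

d = (-3, 6),  |d|² = 45;  R = 3+2 = 5,  c = 45−5² = 20
v_rel = (-1, -6),  |v_rel|² = 37;  v_rel·d = (-1)·(-3) + (-6)·(6) = -33
37·t² + 66·t + 20 = 0  ⇒  m = (-33)² − 37·20 = 349
m = 349 > 0,  v_rel·d = -33 < 0  ⇒  outside

inside=no margin=349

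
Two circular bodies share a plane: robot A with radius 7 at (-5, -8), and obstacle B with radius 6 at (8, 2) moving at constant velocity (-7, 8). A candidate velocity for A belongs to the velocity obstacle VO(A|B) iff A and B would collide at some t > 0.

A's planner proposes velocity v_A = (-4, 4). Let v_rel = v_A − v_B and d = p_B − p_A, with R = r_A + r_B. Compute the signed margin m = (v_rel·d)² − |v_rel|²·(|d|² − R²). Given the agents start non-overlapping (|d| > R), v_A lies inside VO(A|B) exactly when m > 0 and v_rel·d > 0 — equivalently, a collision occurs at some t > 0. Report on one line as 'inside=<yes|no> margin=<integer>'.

d = (13, 10),  |d|² = 269;  R = 7+6 = 13,  c = 269−13² = 100
v_rel = (3, -4),  |v_rel|² = 25;  v_rel·d = (3)·(13) + (-4)·(10) = -1
25·t² + 2·t + 100 = 0  ⇒  m = (-1)² − 25·100 = -2499
m = -2499 < 0,  v_rel·d = -1 < 0  ⇒  outside

inside=no margin=-2499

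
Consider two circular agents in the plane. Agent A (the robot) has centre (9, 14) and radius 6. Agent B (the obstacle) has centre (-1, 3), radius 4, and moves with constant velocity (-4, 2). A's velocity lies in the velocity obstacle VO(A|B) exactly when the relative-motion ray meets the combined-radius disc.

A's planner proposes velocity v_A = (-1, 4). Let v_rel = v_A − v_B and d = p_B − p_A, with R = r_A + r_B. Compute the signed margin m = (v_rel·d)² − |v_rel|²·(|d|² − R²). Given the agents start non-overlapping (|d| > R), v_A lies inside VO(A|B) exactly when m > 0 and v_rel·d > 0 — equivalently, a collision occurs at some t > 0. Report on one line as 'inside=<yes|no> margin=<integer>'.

d = (-10, -11),  |d|² = 221;  R = 6+4 = 10,  c = 221−10² = 121
v_rel = (3, 2),  |v_rel|² = 13;  v_rel·d = (3)·(-10) + (2)·(-11) = -52
13·t² + 104·t + 121 = 0  ⇒  m = (-52)² − 13·121 = 1131
m = 1131 > 0,  v_rel·d = -52 < 0  ⇒  outside

inside=no margin=1131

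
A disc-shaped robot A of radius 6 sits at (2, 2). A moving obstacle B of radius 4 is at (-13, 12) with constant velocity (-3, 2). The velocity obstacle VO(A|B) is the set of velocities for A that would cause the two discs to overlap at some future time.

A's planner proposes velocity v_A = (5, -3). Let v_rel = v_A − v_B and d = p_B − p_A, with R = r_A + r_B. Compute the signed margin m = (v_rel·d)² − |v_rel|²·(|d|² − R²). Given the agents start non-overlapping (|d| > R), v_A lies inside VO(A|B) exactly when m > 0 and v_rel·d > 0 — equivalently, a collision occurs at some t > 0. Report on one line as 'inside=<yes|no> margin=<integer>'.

d = (-15, 10),  |d|² = 325;  R = 6+4 = 10,  c = 325−10² = 225
v_rel = (8, -5),  |v_rel|² = 89;  v_rel·d = (8)·(-15) + (-5)·(10) = -170
89·t² + 340·t + 225 = 0  ⇒  m = (-170)² − 89·225 = 8875
m = 8875 > 0,  v_rel·d = -170 < 0  ⇒  outside

inside=no margin=8875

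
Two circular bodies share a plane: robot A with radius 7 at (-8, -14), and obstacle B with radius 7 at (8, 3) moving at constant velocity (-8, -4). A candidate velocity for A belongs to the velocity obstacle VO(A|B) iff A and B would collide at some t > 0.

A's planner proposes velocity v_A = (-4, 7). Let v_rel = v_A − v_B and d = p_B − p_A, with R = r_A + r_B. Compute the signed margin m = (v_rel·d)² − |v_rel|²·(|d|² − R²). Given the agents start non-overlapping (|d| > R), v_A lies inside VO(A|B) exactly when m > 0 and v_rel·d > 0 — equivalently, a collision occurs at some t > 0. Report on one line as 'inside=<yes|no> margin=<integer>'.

d = (16, 17),  |d|² = 545;  R = 7+7 = 14,  c = 545−14² = 349
v_rel = (4, 11),  |v_rel|² = 137;  v_rel·d = (4)·(16) + (11)·(17) = 251
137·t² − 502·t + 349 = 0  ⇒  m = 251² − 137·349 = 15188
m = 15188 > 0,  v_rel·d = 251 > 0  ⇒  inside

inside=yes margin=15188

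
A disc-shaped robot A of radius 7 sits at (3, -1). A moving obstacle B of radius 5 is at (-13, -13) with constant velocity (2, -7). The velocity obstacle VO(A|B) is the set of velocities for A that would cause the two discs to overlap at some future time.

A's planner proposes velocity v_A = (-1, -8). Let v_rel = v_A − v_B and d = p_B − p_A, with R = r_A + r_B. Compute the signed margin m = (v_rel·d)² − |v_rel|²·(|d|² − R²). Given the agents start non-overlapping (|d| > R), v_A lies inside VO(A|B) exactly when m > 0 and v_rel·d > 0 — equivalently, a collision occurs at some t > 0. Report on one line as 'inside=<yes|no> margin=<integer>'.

d = (-16, -12),  |d|² = 400;  R = 7+5 = 12,  c = 400−12² = 256
v_rel = (-3, -1),  |v_rel|² = 10;  v_rel·d = (-3)·(-16) + (-1)·(-12) = 60
10·t² − 120·t + 256 = 0  ⇒  m = 60² − 10·256 = 1040
m = 1040 > 0,  v_rel·d = 60 > 0  ⇒  inside

inside=yes margin=1040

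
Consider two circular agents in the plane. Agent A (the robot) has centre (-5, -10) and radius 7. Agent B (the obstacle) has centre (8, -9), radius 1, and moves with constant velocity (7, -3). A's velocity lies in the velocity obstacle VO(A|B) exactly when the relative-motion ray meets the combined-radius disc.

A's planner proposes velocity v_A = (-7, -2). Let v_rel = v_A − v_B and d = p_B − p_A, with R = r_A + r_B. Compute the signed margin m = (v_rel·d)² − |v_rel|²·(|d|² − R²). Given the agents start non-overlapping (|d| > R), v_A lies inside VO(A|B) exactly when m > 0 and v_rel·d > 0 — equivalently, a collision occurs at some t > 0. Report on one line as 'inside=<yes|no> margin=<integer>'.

d = (13, 1),  |d|² = 170;  R = 7+1 = 8,  c = 170−8² = 106
v_rel = (-14, 1),  |v_rel|² = 197;  v_rel·d = (-14)·(13) + (1)·(1) = -181
197·t² + 362·t + 106 = 0  ⇒  m = (-181)² − 197·106 = 11879
m = 11879 > 0,  v_rel·d = -181 < 0  ⇒  outside

inside=no margin=11879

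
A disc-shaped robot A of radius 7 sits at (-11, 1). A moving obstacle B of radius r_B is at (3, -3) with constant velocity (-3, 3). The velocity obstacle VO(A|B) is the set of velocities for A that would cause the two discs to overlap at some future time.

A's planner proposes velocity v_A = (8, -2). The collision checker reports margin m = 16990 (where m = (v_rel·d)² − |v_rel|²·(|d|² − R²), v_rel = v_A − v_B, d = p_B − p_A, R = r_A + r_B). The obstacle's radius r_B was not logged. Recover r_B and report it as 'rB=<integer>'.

m = 16990
d = (14, -4);  v_rel = (11, -5),  |v_rel|² = 146
v_rel×d = (11)·(-4) − (-5)·(14) = 26
since m = R²·146 − 26²:  R² = (676 + 16990) / 146 = 121
R = √121 = 11  ⇒  r_B = 11 − 7 = 4

rB=4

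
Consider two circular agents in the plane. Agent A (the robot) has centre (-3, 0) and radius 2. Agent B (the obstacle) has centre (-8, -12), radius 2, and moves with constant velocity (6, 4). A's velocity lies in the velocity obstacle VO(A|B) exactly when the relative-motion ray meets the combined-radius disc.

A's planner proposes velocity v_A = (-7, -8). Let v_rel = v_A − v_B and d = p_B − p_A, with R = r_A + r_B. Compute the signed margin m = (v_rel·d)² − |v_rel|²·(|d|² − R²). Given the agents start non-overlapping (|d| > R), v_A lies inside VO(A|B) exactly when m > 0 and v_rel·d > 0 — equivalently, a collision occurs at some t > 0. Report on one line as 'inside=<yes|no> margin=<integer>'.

d = (-5, -12),  |d|² = 169;  R = 2+2 = 4,  c = 169−4² = 153
v_rel = (-13, -12),  |v_rel|² = 313;  v_rel·d = (-13)·(-5) + (-12)·(-12) = 209
313·t² − 418·t + 153 = 0  ⇒  m = 209² − 313·153 = -4208
m = -4208 < 0,  v_rel·d = 209 > 0  ⇒  outside

inside=no margin=-4208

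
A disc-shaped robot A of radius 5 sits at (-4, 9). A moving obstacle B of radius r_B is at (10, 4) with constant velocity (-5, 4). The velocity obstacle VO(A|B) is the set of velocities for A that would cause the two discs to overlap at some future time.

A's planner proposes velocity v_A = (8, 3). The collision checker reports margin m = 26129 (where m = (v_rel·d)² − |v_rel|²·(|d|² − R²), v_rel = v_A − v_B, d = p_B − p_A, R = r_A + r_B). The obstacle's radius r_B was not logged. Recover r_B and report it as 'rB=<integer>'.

m = 26129
d = (14, -5);  v_rel = (13, -1),  |v_rel|² = 170
v_rel×d = (13)·(-5) − (-1)·(14) = -51
since m = R²·170 − (-51)²:  R² = (2601 + 26129) / 170 = 169
R = √169 = 13  ⇒  r_B = 13 − 5 = 8

rB=8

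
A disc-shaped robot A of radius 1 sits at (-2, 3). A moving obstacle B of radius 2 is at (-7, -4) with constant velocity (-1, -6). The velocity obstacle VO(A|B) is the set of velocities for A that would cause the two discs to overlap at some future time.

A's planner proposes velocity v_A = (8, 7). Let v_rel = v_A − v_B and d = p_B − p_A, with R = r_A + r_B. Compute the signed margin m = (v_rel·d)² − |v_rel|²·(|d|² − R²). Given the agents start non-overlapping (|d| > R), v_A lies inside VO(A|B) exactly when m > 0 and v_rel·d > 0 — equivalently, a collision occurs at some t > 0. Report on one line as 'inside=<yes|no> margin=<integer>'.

d = (-5, -7),  |d|² = 74;  R = 1+2 = 3,  c = 74−3² = 65
v_rel = (9, 13),  |v_rel|² = 250;  v_rel·d = (9)·(-5) + (13)·(-7) = -136
250·t² + 272·t + 65 = 0  ⇒  m = (-136)² − 250·65 = 2246
m = 2246 > 0,  v_rel·d = -136 < 0  ⇒  outside

inside=no margin=2246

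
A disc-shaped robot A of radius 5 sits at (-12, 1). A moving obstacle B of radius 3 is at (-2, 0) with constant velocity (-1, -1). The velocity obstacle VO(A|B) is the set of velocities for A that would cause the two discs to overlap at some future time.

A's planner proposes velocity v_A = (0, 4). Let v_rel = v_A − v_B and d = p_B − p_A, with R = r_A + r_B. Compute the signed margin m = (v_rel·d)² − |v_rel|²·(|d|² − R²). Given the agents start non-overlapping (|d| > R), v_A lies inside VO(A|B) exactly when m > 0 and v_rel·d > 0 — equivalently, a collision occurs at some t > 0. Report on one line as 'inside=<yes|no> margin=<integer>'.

d = (10, -1),  |d|² = 101;  R = 5+3 = 8,  c = 101−8² = 37
v_rel = (1, 5),  |v_rel|² = 26;  v_rel·d = (1)·(10) + (5)·(-1) = 5
26·t² − 10·t + 37 = 0  ⇒  m = 5² − 26·37 = -937
m = -937 < 0,  v_rel·d = 5 > 0  ⇒  outside

inside=no margin=-937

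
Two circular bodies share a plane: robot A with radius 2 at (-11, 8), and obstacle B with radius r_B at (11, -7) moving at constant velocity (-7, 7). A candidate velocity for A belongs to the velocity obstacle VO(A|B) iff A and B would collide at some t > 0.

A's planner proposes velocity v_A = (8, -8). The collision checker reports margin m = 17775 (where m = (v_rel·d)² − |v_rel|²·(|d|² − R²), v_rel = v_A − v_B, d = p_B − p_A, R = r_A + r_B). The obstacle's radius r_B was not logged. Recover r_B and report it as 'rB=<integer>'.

m = 17775
d = (22, -15);  v_rel = (15, -15),  |v_rel|² = 450
v_rel×d = (15)·(-15) − (-15)·(22) = 105
since m = R²·450 − 105²:  R² = (11025 + 17775) / 450 = 64
R = √64 = 8  ⇒  r_B = 8 − 2 = 6

rB=6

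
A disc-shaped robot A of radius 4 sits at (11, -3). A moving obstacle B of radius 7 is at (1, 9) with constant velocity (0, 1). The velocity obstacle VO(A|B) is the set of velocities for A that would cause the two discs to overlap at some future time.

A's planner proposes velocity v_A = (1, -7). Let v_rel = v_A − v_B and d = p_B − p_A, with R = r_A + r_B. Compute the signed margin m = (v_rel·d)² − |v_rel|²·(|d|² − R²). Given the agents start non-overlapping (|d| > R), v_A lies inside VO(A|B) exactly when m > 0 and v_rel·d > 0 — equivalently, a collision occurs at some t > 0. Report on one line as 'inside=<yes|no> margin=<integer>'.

d = (-10, 12),  |d|² = 244;  R = 4+7 = 11,  c = 244−11² = 123
v_rel = (1, -8),  |v_rel|² = 65;  v_rel·d = (1)·(-10) + (-8)·(12) = -106
65·t² + 212·t + 123 = 0  ⇒  m = (-106)² − 65·123 = 3241
m = 3241 > 0,  v_rel·d = -106 < 0  ⇒  outside

inside=no margin=3241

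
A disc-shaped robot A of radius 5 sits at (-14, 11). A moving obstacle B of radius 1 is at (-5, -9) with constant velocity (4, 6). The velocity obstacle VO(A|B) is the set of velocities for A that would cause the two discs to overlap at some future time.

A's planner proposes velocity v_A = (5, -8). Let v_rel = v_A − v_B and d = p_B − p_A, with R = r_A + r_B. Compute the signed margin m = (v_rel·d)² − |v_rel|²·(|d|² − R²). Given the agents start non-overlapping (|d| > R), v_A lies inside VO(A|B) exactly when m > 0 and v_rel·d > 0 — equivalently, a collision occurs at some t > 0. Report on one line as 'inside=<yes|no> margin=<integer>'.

d = (9, -20),  |d|² = 481;  R = 5+1 = 6,  c = 481−6² = 445
v_rel = (1, -14),  |v_rel|² = 197;  v_rel·d = (1)·(9) + (-14)·(-20) = 289
197·t² − 578·t + 445 = 0  ⇒  m = 289² − 197·445 = -4144
m = -4144 < 0,  v_rel·d = 289 > 0  ⇒  outside

inside=no margin=-4144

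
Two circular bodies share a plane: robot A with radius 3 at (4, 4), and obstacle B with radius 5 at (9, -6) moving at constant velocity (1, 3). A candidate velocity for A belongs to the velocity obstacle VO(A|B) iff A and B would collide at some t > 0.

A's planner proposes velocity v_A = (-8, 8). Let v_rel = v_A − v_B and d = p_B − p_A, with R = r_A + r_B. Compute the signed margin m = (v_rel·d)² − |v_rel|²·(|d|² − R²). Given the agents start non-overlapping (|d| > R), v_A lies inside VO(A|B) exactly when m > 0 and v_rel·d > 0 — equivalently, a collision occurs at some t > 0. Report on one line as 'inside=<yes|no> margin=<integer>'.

d = (5, -10),  |d|² = 125;  R = 3+5 = 8,  c = 125−8² = 61
v_rel = (-9, 5),  |v_rel|² = 106;  v_rel·d = (-9)·(5) + (5)·(-10) = -95
106·t² + 190·t + 61 = 0  ⇒  m = (-95)² − 106·61 = 2559
m = 2559 > 0,  v_rel·d = -95 < 0  ⇒  outside

inside=no margin=2559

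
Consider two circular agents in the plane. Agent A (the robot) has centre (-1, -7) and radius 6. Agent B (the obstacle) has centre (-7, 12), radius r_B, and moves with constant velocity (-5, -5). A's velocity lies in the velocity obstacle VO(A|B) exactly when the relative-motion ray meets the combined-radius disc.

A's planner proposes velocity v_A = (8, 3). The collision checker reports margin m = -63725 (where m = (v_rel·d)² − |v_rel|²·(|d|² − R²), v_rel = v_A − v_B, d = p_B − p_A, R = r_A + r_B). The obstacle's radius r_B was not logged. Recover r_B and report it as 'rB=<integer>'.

m = -63725
d = (-6, 19);  v_rel = (13, 8),  |v_rel|² = 233
v_rel×d = (13)·(19) − (8)·(-6) = 295
since m = R²·233 − 295²:  R² = (87025 + -63725) / 233 = 100
R = √100 = 10  ⇒  r_B = 10 − 6 = 4

rB=4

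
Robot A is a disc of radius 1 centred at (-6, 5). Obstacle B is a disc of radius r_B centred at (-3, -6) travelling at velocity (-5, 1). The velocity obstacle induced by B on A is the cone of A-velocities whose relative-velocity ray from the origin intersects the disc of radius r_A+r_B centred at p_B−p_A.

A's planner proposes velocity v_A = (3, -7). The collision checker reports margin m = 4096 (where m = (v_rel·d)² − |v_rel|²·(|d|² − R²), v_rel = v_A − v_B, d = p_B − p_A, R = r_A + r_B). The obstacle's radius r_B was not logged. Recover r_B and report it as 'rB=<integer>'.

m = 4096
d = (3, -11);  v_rel = (8, -8),  |v_rel|² = 128
v_rel×d = (8)·(-11) − (-8)·(3) = -64
since m = R²·128 − (-64)²:  R² = (4096 + 4096) / 128 = 64
R = √64 = 8  ⇒  r_B = 8 − 1 = 7

rB=7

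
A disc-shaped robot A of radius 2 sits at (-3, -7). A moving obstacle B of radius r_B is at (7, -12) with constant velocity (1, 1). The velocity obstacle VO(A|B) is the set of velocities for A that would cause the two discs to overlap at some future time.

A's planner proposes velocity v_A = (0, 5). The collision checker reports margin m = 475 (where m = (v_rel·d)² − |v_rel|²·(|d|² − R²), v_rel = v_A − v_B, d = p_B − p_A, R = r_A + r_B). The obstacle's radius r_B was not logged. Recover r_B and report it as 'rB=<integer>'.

m = 475
d = (10, -5);  v_rel = (-1, 4),  |v_rel|² = 17
v_rel×d = (-1)·(-5) − (4)·(10) = -35
since m = R²·17 − (-35)²:  R² = (1225 + 475) / 17 = 100
R = √100 = 10  ⇒  r_B = 10 − 2 = 8

rB=8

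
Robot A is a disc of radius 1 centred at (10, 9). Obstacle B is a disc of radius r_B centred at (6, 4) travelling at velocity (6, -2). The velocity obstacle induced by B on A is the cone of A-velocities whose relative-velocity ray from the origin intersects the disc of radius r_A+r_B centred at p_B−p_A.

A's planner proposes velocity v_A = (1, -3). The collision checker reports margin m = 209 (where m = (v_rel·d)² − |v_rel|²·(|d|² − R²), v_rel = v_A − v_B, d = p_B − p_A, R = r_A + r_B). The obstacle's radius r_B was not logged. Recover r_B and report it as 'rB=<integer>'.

m = 209
d = (-4, -5);  v_rel = (-5, -1),  |v_rel|² = 26
v_rel×d = (-5)·(-5) − (-1)·(-4) = 21
since m = R²·26 − 21²:  R² = (441 + 209) / 26 = 25
R = √25 = 5  ⇒  r_B = 5 − 1 = 4

rB=4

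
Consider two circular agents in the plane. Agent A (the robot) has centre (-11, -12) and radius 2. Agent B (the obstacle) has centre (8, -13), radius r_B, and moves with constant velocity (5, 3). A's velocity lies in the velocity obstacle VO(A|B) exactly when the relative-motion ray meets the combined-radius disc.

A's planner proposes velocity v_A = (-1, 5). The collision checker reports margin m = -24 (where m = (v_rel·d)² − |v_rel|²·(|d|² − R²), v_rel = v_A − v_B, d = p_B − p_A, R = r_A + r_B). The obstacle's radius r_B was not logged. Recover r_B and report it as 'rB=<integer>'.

m = -24
d = (19, -1);  v_rel = (-6, 2),  |v_rel|² = 40
v_rel×d = (-6)·(-1) − (2)·(19) = -32
since m = R²·40 − (-32)²:  R² = (1024 + -24) / 40 = 25
R = √25 = 5  ⇒  r_B = 5 − 2 = 3

rB=3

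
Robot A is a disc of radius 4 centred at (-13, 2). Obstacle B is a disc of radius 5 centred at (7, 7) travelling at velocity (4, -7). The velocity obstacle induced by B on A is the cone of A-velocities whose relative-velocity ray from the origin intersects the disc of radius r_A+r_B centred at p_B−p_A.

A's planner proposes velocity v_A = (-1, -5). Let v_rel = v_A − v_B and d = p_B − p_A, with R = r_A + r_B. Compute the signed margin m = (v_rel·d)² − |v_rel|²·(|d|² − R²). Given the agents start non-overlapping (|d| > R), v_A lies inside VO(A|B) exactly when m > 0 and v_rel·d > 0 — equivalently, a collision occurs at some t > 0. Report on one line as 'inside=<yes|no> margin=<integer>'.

d = (20, 5),  |d|² = 425;  R = 4+5 = 9,  c = 425−9² = 344
v_rel = (-5, 2),  |v_rel|² = 29;  v_rel·d = (-5)·(20) + (2)·(5) = -90
29·t² + 180·t + 344 = 0  ⇒  m = (-90)² − 29·344 = -1876
m = -1876 < 0,  v_rel·d = -90 < 0  ⇒  outside

inside=no margin=-1876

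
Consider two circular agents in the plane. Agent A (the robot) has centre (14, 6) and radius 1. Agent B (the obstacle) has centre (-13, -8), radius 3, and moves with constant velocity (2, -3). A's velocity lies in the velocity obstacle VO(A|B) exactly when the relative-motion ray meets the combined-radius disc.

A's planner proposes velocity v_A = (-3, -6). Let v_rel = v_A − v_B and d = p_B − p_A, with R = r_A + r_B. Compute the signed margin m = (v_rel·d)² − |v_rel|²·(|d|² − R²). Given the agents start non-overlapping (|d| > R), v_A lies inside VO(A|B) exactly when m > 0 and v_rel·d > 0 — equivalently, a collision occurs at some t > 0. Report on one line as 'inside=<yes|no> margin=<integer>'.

d = (-27, -14),  |d|² = 925;  R = 1+3 = 4,  c = 925−4² = 909
v_rel = (-5, -3),  |v_rel|² = 34;  v_rel·d = (-5)·(-27) + (-3)·(-14) = 177
34·t² − 354·t + 909 = 0  ⇒  m = 177² − 34·909 = 423
m = 423 > 0,  v_rel·d = 177 > 0  ⇒  inside

inside=yes margin=423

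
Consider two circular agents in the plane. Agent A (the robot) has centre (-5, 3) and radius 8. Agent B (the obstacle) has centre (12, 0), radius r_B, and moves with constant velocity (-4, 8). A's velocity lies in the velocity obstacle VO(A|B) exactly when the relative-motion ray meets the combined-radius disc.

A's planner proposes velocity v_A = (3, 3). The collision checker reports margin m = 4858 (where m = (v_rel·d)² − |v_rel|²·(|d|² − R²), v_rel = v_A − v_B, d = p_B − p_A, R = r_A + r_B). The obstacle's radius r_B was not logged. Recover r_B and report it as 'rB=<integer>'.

m = 4858
d = (17, -3);  v_rel = (7, -5),  |v_rel|² = 74
v_rel×d = (7)·(-3) − (-5)·(17) = 64
since m = R²·74 − 64²:  R² = (4096 + 4858) / 74 = 121
R = √121 = 11  ⇒  r_B = 11 − 8 = 3

rB=3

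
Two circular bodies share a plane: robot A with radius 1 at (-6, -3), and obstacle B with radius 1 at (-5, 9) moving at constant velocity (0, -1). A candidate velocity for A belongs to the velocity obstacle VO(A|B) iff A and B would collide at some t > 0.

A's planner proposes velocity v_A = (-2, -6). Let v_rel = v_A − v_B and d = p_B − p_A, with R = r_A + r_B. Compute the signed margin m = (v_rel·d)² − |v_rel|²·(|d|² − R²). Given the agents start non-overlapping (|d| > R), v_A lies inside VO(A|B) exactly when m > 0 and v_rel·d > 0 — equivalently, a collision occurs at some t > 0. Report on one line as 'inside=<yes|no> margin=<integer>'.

d = (1, 12),  |d|² = 145;  R = 1+1 = 2,  c = 145−2² = 141
v_rel = (-2, -5),  |v_rel|² = 29;  v_rel·d = (-2)·(1) + (-5)·(12) = -62
29·t² + 124·t + 141 = 0  ⇒  m = (-62)² − 29·141 = -245
m = -245 < 0,  v_rel·d = -62 < 0  ⇒  outside

inside=no margin=-245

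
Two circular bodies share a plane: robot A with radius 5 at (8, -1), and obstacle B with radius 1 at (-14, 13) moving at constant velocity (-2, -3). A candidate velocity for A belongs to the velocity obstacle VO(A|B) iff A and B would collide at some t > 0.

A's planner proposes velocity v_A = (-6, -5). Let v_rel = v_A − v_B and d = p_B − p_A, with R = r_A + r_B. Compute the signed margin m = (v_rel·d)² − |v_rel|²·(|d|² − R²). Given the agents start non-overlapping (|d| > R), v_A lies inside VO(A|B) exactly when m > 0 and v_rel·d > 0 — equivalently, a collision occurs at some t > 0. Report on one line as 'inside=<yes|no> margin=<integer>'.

d = (-22, 14),  |d|² = 680;  R = 5+1 = 6,  c = 680−6² = 644
v_rel = (-4, -2),  |v_rel|² = 20;  v_rel·d = (-4)·(-22) + (-2)·(14) = 60
20·t² − 120·t + 644 = 0  ⇒  m = 60² − 20·644 = -9280
m = -9280 < 0,  v_rel·d = 60 > 0  ⇒  outside

inside=no margin=-9280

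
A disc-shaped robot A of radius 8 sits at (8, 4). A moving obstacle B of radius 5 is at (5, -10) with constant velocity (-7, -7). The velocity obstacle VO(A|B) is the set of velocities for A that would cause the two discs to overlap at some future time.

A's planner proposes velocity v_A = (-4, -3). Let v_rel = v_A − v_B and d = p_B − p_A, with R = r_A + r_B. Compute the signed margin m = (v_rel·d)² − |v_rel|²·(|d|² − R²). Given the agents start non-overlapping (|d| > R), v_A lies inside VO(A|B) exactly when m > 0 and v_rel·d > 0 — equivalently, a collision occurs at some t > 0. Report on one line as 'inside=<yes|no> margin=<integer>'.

d = (-3, -14),  |d|² = 205;  R = 8+5 = 13,  c = 205−13² = 36
v_rel = (3, 4),  |v_rel|² = 25;  v_rel·d = (3)·(-3) + (4)·(-14) = -65
25·t² + 130·t + 36 = 0  ⇒  m = (-65)² − 25·36 = 3325
m = 3325 > 0,  v_rel·d = -65 < 0  ⇒  outside

inside=no margin=3325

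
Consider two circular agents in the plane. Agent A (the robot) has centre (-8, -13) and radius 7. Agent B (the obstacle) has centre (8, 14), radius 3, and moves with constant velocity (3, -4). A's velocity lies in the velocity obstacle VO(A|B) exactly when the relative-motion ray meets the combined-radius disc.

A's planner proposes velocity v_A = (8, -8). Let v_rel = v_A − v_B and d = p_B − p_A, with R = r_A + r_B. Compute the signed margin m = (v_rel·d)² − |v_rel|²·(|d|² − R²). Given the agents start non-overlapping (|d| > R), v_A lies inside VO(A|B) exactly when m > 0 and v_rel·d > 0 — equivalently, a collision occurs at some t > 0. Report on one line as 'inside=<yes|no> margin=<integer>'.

d = (16, 27),  |d|² = 985;  R = 7+3 = 10,  c = 985−10² = 885
v_rel = (5, -4),  |v_rel|² = 41;  v_rel·d = (5)·(16) + (-4)·(27) = -28
41·t² + 56·t + 885 = 0  ⇒  m = (-28)² − 41·885 = -35501
m = -35501 < 0,  v_rel·d = -28 < 0  ⇒  outside

inside=no margin=-35501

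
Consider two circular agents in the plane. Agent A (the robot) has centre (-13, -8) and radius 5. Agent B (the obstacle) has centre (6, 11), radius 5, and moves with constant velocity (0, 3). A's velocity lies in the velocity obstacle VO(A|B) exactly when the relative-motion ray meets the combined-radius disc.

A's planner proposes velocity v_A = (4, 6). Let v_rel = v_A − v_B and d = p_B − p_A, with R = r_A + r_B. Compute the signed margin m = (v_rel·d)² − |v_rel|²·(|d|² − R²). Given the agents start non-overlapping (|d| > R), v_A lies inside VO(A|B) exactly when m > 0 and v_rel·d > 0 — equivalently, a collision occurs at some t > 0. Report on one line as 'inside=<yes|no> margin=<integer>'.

d = (19, 19),  |d|² = 722;  R = 5+5 = 10,  c = 722−10² = 622
v_rel = (4, 3),  |v_rel|² = 25;  v_rel·d = (4)·(19) + (3)·(19) = 133
25·t² − 266·t + 622 = 0  ⇒  m = 133² − 25·622 = 2139
m = 2139 > 0,  v_rel·d = 133 > 0  ⇒  inside

inside=yes margin=2139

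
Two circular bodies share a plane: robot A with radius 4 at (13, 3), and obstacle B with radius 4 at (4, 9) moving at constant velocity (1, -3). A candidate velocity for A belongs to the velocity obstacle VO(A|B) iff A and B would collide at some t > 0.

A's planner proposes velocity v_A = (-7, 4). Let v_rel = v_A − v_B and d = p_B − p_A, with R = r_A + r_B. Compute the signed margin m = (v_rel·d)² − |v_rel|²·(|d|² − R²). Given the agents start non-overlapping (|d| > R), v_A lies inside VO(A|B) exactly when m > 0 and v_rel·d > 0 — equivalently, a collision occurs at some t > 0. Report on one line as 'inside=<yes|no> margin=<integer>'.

d = (-9, 6),  |d|² = 117;  R = 4+4 = 8,  c = 117−8² = 53
v_rel = (-8, 7),  |v_rel|² = 113;  v_rel·d = (-8)·(-9) + (7)·(6) = 114
113·t² − 228·t + 53 = 0  ⇒  m = 114² − 113·53 = 7007
m = 7007 > 0,  v_rel·d = 114 > 0  ⇒  inside

inside=yes margin=7007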